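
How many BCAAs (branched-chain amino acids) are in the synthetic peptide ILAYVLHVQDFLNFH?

6

Valine (V), leucine (L), and isoleucine (I) are the branched-chain amino acids.
Matching residues: I1, L2, V5, L6, V8, L12.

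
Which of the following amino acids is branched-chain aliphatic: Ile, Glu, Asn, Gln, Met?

Ile

The BCAAs are Val, Leu, and Ile — aliphatic side chains with a branch point.
Of the listed options, only Ile belongs to this group.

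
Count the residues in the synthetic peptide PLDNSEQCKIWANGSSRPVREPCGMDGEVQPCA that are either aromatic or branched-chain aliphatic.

5

Aromatic: F, W, Y. Branched-chain aliphatic: I, L, V.
Aromatic residues here: W11 (1).
Branched-chain aliphatic residues here: L2, I10, V19, V29 (4).
The two groups share no amino acid, so total = 1 + 4 = 5.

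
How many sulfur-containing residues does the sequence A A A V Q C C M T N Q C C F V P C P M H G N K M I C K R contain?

Cysteine (C, thiol) and methionine (M, thioether) are the two sulfur-containing amino acids.
Matching residues: C6, C7, M8, C12, C13, C17, M19, M24, C26.

9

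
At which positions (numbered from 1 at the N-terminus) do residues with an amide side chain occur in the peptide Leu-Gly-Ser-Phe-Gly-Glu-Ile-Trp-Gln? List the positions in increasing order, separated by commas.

9

The amide-side-chain residues are Asn (N) and Gln (Q).
Matching residues: Gln9.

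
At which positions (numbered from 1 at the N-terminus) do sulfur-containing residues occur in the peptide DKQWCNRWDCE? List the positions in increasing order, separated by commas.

The sulfur-bearing residues are cysteine (–SH) and methionine (–S–CH₃).
Matching residues: C5, C10.

5, 10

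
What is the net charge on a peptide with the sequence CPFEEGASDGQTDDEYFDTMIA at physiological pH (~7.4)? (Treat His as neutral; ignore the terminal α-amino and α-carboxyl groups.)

-7

At pH ~7.4 the Lys and Arg side chains are protonated (+1), the Asp and Glu side chains are deprotonated (−1), and with His taken as neutral all other side chains carry no charge.
Positive (K, R): none → +0.
Negative (D, E): E4, E5, D9, D13, D14, E15, D18 → −7.
Net charge = (+0) + (−7) = −7.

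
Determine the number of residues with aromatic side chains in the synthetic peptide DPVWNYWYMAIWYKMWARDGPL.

7

F, W, and Y each carry an aromatic ring on the side chain.
Matching residues: W4, Y6, W7, Y8, W12, Y13, W16.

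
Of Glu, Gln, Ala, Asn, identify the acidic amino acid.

Glu

The acidic residues are Asp (D) and Glu (E), whose side chains end in a carboxylate group.
Of the listed options, only Glu belongs to this group.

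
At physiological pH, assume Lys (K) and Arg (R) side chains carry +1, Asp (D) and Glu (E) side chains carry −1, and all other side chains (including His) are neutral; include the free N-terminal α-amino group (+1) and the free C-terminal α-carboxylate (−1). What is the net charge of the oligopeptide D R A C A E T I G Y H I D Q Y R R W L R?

+1

Positive (K, R): R2, R16, R17, R20 → +4.
Negative (D, E): D1, E6, D13 → −3.
The N-terminus (+1) and C-terminus (−1) cancel.
Net charge = (+4) + (−3) = +1.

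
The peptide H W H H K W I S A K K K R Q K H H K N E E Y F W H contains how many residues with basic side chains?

13

The basic amino acids are Lys (K), Arg (R), and His (H).
Matching residues: H1, H3, H4, K5, K10, K11, K12, R13, K15, H16, H17, K18, H25.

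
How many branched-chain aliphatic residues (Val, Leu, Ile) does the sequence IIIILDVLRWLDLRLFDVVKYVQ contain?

13

Matching residues: I1, I2, I3, I4, L5, V7, L8, L11, L13, L15, V18, V19, V22.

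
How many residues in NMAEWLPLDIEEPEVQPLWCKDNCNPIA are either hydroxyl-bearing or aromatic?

Hydroxyl-bearing: S, T, Y. Aromatic: F, W, Y.
Hydroxyl-bearing residues here: none (0).
Aromatic residues here: W5, W19 (2).
(Y belongs to both groups, but none appear in this sequence.) Total = 0 + 2 = 2.

2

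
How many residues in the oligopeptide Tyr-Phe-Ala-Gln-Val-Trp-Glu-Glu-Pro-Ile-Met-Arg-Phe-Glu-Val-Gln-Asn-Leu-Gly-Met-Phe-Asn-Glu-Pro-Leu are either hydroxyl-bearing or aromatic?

5

Hydroxyl-bearing: S, T, Y. Aromatic: F, W, Y.
Hydroxyl-bearing residues here: Tyr1 (1).
Aromatic residues here: Tyr1, Phe2, Trp6, Phe13, Phe21 (5).
Y is in both groups, so the 1 Y residue must not be double-counted.
Total = 1 + 5 − 1 = 5.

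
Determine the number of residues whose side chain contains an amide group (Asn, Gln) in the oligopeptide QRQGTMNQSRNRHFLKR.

Matching residues: Q1, Q3, N7, Q8, N11.

5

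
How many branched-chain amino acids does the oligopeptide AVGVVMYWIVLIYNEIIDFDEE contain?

9

The BCAAs are Val, Leu, and Ile — aliphatic side chains with a branch point.
Matching residues: V2, V4, V5, I9, V10, L11, I12, I16, I17.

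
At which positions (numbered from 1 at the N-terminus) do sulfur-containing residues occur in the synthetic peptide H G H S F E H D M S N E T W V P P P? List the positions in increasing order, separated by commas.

The sulfur-bearing residues are cysteine (–SH) and methionine (–S–CH₃).
Matching residues: M9.

9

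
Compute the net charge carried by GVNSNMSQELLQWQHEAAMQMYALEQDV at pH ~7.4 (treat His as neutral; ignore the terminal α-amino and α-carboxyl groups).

-4

The side chains ionized at physiological pH are Lys/Arg (+1) and Asp/Glu (−1); with His treated as neutral, nothing else contributes.
Positive (K, R): none → +0.
Negative (D, E): E9, E16, E25, D27 → −4.
Net charge = (+0) + (−4) = −4.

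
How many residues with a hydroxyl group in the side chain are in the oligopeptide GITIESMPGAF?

S, T, and Y are the three residues with a side-chain hydroxyl.
Matching residues: T3, S6.

2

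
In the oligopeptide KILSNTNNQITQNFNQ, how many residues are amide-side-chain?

Asparagine (N) and glutamine (Q) have uncharged amide side chains.
Matching residues: N5, N7, N8, Q9, Q12, N13, N15, Q16.

8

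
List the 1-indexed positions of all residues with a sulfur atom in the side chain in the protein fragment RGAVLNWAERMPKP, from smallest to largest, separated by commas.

The sulfur-bearing residues are cysteine (–SH) and methionine (–S–CH₃).
Matching residues: M11.

11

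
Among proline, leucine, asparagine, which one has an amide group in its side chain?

The amide-side-chain residues are Asn (N) and Gln (Q).
Of the listed options, only asparagine belongs to this group.

asparagine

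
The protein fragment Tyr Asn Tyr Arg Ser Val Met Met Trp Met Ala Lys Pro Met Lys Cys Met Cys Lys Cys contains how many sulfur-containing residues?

8

Cysteine (C, thiol) and methionine (M, thioether) are the two sulfur-containing amino acids.
Matching residues: Met7, Met8, Met10, Met14, Cys16, Met17, Cys18, Cys20.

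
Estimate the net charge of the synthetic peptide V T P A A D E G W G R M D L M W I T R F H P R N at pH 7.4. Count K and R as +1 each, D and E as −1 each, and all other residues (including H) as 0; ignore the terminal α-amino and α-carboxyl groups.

0

Positive (K, R): R11, R19, R23 → +3.
Negative (D, E): D6, E7, D13 → −3.
Net charge = (+3) + (−3) = 0.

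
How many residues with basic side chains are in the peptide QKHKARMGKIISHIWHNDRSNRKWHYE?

11

The basic amino acids are Lys (K), Arg (R), and His (H).
Matching residues: K2, H3, K4, R6, K9, H13, H16, R19, R22, K23, H25.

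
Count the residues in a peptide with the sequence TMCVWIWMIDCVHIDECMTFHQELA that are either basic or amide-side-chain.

Basic: H, K, R. Amide-side-chain: N, Q.
Basic residues here: H13, H21 (2).
Amide-side-chain residues here: Q22 (1).
The two groups share no amino acid, so total = 2 + 1 = 3.

3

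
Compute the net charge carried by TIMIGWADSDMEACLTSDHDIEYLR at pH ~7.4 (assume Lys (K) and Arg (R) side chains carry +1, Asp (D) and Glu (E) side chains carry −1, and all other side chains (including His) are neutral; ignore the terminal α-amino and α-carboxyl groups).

Positive (K, R): R25 → +1.
Negative (D, E): D8, D10, E12, D18, D20, E22 → −6.
Net charge = (+1) + (−6) = −5.

-5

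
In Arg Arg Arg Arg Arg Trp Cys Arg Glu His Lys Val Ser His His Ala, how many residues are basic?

10

K, R, and H are the three residues with basic side chains (ε-amine, guanidinium, and imidazole respectively).
Matching residues: Arg1, Arg2, Arg3, Arg4, Arg5, Arg8, His10, Lys11, His14, His15.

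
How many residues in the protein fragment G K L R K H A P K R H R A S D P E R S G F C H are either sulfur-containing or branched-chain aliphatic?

Sulfur-containing: C, M. Branched-chain aliphatic: I, L, V.
Sulfur-containing residues here: C22 (1).
Branched-chain aliphatic residues here: L3 (1).
The two groups share no amino acid, so total = 1 + 1 = 2.

2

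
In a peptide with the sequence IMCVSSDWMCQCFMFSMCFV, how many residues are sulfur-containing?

Cysteine (C, thiol) and methionine (M, thioether) are the two sulfur-containing amino acids.
Matching residues: M2, C3, M9, C10, C12, M14, M17, C18.

8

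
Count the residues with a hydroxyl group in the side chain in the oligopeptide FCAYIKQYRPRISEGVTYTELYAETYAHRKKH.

9

Serine (S), threonine (T), and tyrosine (Y) each carry a hydroxyl group on the side chain.
Matching residues: Y4, Y8, S13, T17, Y18, T19, Y22, T25, Y26.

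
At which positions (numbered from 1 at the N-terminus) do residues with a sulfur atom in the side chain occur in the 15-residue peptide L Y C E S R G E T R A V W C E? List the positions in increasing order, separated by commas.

3, 14

Only Cys (C) and Met (M) have a sulfur atom in the side chain.
Matching residues: C3, C14.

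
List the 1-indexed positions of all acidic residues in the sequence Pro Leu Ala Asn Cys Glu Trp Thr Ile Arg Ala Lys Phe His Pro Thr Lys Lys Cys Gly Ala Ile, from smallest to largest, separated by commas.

6

Only D (aspartate) and E (glutamate) carry a side-chain carboxylic acid.
Matching residues: Glu6.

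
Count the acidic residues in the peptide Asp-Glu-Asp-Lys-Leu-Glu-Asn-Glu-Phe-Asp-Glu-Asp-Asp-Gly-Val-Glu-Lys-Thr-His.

10

Aspartate (D) and glutamate (E) have carboxylic-acid side chains and are the acidic amino acids.
Matching residues: Asp1, Glu2, Asp3, Glu6, Glu8, Asp10, Glu11, Asp12, Asp13, Glu16.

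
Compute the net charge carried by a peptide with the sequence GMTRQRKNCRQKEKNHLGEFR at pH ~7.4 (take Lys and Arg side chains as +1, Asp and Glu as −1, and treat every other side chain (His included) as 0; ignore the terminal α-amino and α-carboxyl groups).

+5

Positive (K, R): R4, R6, K7, R10, K12, K14, R21 → +7.
Negative (D, E): E13, E19 → −2.
Net charge = (+7) + (−2) = +5.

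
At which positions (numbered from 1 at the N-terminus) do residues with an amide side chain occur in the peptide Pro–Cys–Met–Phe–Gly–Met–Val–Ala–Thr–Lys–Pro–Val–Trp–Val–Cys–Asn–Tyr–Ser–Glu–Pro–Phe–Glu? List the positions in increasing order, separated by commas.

Only N (asparagine) and Q (glutamine) carry a side-chain carboxamide.
Matching residues: Asn16.

16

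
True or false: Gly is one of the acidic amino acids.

Only D (aspartate) and E (glutamate) carry a side-chain carboxylic acid.
Glycine is not in this group.

False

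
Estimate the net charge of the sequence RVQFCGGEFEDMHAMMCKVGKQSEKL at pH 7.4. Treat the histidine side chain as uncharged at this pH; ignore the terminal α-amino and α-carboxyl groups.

0

Near pH 7.4, K and R contribute +1 each, D and E contribute −1 each, and every other side chain (His included, as stated) is uncharged.
Positive (K, R): R1, K18, K21, K25 → +4.
Negative (D, E): E8, E10, D11, E24 → −4.
Net charge = (+4) + (−4) = 0.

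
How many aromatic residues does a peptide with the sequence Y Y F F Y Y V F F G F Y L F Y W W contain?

F, W, and Y each carry an aromatic ring on the side chain.
Matching residues: Y1, Y2, F3, F4, Y5, Y6, F8, F9, F11, Y12, F14, Y15, W16, W17.

14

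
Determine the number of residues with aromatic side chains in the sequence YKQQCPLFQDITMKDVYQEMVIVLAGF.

Phenylalanine (F), tryptophan (W), and tyrosine (Y) have aromatic ring side chains.
Matching residues: Y1, F8, Y17, F27.

4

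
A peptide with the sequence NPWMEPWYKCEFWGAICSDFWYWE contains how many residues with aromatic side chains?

9

The aromatic amino acids are Phe (F, benzyl), Trp (W, indole), and Tyr (Y, phenol).
Matching residues: W3, W7, Y8, F12, W13, F20, W21, Y22, W23.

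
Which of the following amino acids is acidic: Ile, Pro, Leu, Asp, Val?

The acidic residues are Asp (D) and Glu (E), whose side chains end in a carboxylate group.
Of the listed options, only Asp belongs to this group.

Asp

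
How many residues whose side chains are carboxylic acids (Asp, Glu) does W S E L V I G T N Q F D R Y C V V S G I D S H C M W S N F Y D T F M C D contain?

Matching residues: E3, D12, D21, D31, D36.

5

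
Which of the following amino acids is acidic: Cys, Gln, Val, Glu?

Aspartate (D) and glutamate (E) have carboxylic-acid side chains and are the acidic amino acids.
Of the listed options, only Glu belongs to this group.

Glu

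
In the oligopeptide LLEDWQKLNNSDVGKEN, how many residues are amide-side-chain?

Only N (asparagine) and Q (glutamine) carry a side-chain carboxamide.
Matching residues: Q6, N9, N10, N17.

4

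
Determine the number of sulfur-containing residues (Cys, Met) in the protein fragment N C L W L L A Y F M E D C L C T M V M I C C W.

Matching residues: C2, M10, C13, C15, M17, M19, C21, C22.

8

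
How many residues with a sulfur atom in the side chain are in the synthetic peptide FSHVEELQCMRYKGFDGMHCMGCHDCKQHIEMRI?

The sulfur-bearing residues are cysteine (–SH) and methionine (–S–CH₃).
Matching residues: C9, M10, M18, C20, M21, C23, C26, M32.

8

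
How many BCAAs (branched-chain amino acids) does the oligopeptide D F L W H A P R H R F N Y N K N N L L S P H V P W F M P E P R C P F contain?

Valine (V), leucine (L), and isoleucine (I) are the branched-chain amino acids.
Matching residues: L3, L18, L19, V23.

4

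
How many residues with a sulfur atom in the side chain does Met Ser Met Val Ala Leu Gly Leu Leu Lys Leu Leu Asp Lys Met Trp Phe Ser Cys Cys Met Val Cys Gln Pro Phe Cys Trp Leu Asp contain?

8

Only Cys (C) and Met (M) have a sulfur atom in the side chain.
Matching residues: Met1, Met3, Met15, Cys19, Cys20, Met21, Cys23, Cys27.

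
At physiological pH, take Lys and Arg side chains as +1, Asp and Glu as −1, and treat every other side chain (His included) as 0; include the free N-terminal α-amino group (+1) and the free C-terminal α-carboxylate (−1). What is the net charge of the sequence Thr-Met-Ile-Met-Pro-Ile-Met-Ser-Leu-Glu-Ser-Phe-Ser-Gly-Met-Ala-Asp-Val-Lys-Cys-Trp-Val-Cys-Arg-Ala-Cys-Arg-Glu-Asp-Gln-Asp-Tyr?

-2

Positive (K, R): Lys19, Arg24, Arg27 → +3.
Negative (D, E): Glu10, Asp17, Glu28, Asp29, Asp31 → −5.
The N-terminus (+1) and C-terminus (−1) cancel.
Net charge = (+3) + (−5) = −2.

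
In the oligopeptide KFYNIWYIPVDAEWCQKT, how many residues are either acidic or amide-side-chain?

Acidic: D, E. Amide-side-chain: N, Q.
Acidic residues here: D11, E13 (2).
Amide-side-chain residues here: N4, Q16 (2).
The two groups share no amino acid, so total = 2 + 2 = 4.

4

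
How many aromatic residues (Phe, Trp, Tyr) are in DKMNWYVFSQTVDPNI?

Matching residues: W5, Y6, F8.

3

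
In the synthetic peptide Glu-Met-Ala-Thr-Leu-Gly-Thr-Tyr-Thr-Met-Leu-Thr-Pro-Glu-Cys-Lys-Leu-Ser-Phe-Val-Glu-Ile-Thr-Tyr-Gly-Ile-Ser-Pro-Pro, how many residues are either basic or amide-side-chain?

Basic: H, K, R. Amide-side-chain: N, Q.
Basic residues here: Lys16 (1).
Amide-side-chain residues here: none (0).
The two groups share no amino acid, so total = 1 + 0 = 1.

1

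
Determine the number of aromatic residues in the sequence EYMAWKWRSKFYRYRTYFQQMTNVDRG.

8

Phenylalanine (F), tryptophan (W), and tyrosine (Y) have aromatic ring side chains.
Matching residues: Y2, W5, W7, F11, Y12, Y14, Y17, F18.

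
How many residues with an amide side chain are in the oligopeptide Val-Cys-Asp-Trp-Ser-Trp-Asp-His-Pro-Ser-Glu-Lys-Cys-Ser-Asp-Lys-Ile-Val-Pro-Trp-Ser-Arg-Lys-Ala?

0

Asparagine (N) and glutamine (Q) have uncharged amide side chains.
None of the 24 residues belong to this group.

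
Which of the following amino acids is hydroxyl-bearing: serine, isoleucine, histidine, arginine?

serine

S, T, and Y are the three residues with a side-chain hydroxyl.
Of the listed options, only serine belongs to this group.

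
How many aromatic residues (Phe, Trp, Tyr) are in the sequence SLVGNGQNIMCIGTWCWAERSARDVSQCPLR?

2

Matching residues: W15, W17.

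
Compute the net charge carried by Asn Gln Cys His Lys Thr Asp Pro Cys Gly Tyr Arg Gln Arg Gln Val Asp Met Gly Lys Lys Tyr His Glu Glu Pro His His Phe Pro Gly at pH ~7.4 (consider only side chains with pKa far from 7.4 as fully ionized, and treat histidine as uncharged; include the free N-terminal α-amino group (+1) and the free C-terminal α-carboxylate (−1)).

+1

At pH ~7.4 the Lys and Arg side chains are protonated (+1), the Asp and Glu side chains are deprotonated (−1), and with His taken as neutral all other side chains carry no charge.
Positive (K, R): Lys5, Arg12, Arg14, Lys20, Lys21 → +5.
Negative (D, E): Asp7, Asp17, Glu24, Glu25 → −4.
The N-terminus (+1) and C-terminus (−1) cancel.
Net charge = (+5) + (−4) = +1.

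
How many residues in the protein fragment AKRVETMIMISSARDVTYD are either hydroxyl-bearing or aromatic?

Hydroxyl-bearing: S, T, Y. Aromatic: F, W, Y.
Hydroxyl-bearing residues here: T6, S11, S12, T17, Y18 (5).
Aromatic residues here: Y18 (1).
Y is in both groups, so the 1 Y residue must not be double-counted.
Total = 5 + 1 − 1 = 5.

5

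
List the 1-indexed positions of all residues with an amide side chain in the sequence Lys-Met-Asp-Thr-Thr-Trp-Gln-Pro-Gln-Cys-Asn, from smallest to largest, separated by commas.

Only N (asparagine) and Q (glutamine) carry a side-chain carboxamide.
Matching residues: Gln7, Gln9, Asn11.

7, 9, 11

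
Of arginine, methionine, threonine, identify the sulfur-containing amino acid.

Cysteine (C, thiol) and methionine (M, thioether) are the two sulfur-containing amino acids.
Of the listed options, only methionine belongs to this group.

methionine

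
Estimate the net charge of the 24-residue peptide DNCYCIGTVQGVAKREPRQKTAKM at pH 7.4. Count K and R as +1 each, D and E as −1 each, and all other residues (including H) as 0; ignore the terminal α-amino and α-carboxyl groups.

Positive (K, R): K14, R15, R18, K20, K23 → +5.
Negative (D, E): D1, E16 → −2.
Net charge = (+5) + (−2) = +3.

+3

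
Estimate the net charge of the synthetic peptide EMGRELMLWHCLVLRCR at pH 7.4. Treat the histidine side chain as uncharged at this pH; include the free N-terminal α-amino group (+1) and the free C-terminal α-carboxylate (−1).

The side chains ionized at physiological pH are Lys/Arg (+1) and Asp/Glu (−1); with His treated as neutral, nothing else contributes.
Positive (K, R): R4, R15, R17 → +3.
Negative (D, E): E1, E5 → −2.
The N-terminus (+1) and C-terminus (−1) cancel.
Net charge = (+3) + (−2) = +1.

+1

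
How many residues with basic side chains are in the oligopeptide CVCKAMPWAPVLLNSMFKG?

Lysine (K), arginine (R), and histidine (H) have basic, nitrogen-containing side chains.
Matching residues: K4, K18.

2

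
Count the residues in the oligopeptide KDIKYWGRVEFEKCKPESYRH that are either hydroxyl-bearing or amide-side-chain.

Hydroxyl-bearing: S, T, Y. Amide-side-chain: N, Q.
Hydroxyl-bearing residues here: Y5, S18, Y19 (3).
Amide-side-chain residues here: none (0).
The two groups share no amino acid, so total = 3 + 0 = 3.

3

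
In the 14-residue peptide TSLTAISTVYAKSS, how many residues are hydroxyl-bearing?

8

The –OH-bearing residues are Ser, Thr (aliphatic alcohols), and Tyr (phenol).
Matching residues: T1, S2, T4, S7, T8, Y10, S13, S14.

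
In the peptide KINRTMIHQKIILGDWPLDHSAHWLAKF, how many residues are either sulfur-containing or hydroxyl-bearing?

3

Sulfur-containing: C, M. Hydroxyl-bearing: S, T, Y.
Sulfur-containing residues here: M6 (1).
Hydroxyl-bearing residues here: T5, S21 (2).
The two groups share no amino acid, so total = 1 + 2 = 3.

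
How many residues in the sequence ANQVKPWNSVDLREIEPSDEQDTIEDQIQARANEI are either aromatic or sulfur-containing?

Aromatic: F, W, Y. Sulfur-containing: C, M.
Aromatic residues here: W7 (1).
Sulfur-containing residues here: none (0).
The two groups share no amino acid, so total = 1 + 0 = 1.

1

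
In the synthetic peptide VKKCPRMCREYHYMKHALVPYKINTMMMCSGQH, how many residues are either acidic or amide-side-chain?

Acidic: D, E. Amide-side-chain: N, Q.
Acidic residues here: E10 (1).
Amide-side-chain residues here: N24, Q32 (2).
The two groups share no amino acid, so total = 1 + 2 = 3.

3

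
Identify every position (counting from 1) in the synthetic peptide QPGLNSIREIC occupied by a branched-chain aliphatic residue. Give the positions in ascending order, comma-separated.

Matching residues: L4, I7, I10.

4, 7, 10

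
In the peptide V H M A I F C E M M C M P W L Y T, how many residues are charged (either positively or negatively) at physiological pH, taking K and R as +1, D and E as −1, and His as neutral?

Charged side chains at pH ~7.4: K, R (positive); D, E (negative).
Matching residues: E8.

1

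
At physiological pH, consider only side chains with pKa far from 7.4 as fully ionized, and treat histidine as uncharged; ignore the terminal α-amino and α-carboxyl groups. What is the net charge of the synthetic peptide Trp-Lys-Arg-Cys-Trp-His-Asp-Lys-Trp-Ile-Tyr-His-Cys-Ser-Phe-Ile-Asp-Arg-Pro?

+2

At pH ~7.4 the Lys and Arg side chains are protonated (+1), the Asp and Glu side chains are deprotonated (−1), and with His taken as neutral all other side chains carry no charge.
Positive (K, R): Lys2, Arg3, Lys8, Arg18 → +4.
Negative (D, E): Asp7, Asp17 → −2.
Net charge = (+4) + (−2) = +2.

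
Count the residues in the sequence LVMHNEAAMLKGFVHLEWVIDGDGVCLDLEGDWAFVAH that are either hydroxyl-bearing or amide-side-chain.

1

Hydroxyl-bearing: S, T, Y. Amide-side-chain: N, Q.
Hydroxyl-bearing residues here: none (0).
Amide-side-chain residues here: N5 (1).
The two groups share no amino acid, so total = 0 + 1 = 1.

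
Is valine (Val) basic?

The basic amino acids are Lys (K), Arg (R), and His (H).
Valine is not in this group.

No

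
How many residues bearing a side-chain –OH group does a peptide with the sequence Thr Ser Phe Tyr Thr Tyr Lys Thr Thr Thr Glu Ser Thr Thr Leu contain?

S, T, and Y are the three residues with a side-chain hydroxyl.
Matching residues: Thr1, Ser2, Tyr4, Thr5, Tyr6, Thr8, Thr9, Thr10, Ser12, Thr13, Thr14.

11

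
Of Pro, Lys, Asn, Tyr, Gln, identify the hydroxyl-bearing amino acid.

Tyr

S, T, and Y are the three residues with a side-chain hydroxyl.
Of the listed options, only Tyr belongs to this group.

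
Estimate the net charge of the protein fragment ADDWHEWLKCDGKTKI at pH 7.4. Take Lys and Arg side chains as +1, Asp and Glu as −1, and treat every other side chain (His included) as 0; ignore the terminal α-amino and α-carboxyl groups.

Positive (K, R): K9, K13, K15 → +3.
Negative (D, E): D2, D3, E6, D11 → −4.
Net charge = (+3) + (−4) = −1.

-1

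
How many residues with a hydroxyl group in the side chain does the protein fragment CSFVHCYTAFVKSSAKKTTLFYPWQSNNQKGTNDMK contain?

The –OH-bearing residues are Ser, Thr (aliphatic alcohols), and Tyr (phenol).
Matching residues: S2, Y7, T8, S13, S14, T18, T19, Y22, S26, T32.

10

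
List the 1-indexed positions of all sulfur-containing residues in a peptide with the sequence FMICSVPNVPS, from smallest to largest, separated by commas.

2, 4

Only Cys (C) and Met (M) have a sulfur atom in the side chain.
Matching residues: M2, C4.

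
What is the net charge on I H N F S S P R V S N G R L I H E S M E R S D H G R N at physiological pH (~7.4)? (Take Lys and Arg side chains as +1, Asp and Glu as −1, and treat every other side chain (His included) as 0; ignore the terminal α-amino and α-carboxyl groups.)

Positive (K, R): R8, R13, R21, R26 → +4.
Negative (D, E): E17, E20, D23 → −3.
Net charge = (+4) + (−3) = +1.

+1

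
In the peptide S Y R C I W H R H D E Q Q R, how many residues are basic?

5

The basic amino acids are Lys (K), Arg (R), and His (H).
Matching residues: R3, H7, R8, H9, R14.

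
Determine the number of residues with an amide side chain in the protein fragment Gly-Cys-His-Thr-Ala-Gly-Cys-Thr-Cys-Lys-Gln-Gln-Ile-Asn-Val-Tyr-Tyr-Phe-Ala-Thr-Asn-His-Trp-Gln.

5

The amide-side-chain residues are Asn (N) and Gln (Q).
Matching residues: Gln11, Gln12, Asn14, Asn21, Gln24.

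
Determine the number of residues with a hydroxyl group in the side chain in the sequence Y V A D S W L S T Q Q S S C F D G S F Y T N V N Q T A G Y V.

11

S, T, and Y are the three residues with a side-chain hydroxyl.
Matching residues: Y1, S5, S8, T9, S12, S13, S18, Y20, T21, T26, Y29.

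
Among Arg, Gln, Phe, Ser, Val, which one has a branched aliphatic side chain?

The BCAAs are Val, Leu, and Ile — aliphatic side chains with a branch point.
Of the listed options, only Val belongs to this group.

Val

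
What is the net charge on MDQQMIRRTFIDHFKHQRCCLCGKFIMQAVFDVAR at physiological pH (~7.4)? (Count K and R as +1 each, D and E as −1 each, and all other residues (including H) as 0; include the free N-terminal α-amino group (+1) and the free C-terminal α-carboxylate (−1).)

Positive (K, R): R7, R8, K15, R18, K24, R35 → +6.
Negative (D, E): D2, D12, D32 → −3.
The N-terminus (+1) and C-terminus (−1) cancel.
Net charge = (+6) + (−3) = +3.

+3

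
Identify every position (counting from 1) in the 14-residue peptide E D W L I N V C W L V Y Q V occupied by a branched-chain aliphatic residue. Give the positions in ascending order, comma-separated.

Valine (V), leucine (L), and isoleucine (I) are the branched-chain amino acids.
Matching residues: L4, I5, V7, L10, V11, V14.

4, 5, 7, 10, 11, 14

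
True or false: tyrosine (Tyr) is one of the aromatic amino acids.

True

F, W, and Y each carry an aromatic ring on the side chain.
Tyrosine is in this group.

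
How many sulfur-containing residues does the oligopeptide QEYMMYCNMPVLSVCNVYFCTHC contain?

The sulfur-bearing residues are cysteine (–SH) and methionine (–S–CH₃).
Matching residues: M4, M5, C7, M9, C15, C20, C23.

7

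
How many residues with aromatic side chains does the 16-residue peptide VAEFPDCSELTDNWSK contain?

The aromatic amino acids are Phe (F, benzyl), Trp (W, indole), and Tyr (Y, phenol).
Matching residues: F4, W14.

2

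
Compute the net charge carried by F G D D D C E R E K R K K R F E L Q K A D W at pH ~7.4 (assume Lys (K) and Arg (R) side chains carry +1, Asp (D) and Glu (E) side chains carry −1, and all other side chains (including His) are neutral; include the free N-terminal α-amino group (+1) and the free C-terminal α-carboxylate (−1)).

Positive (K, R): R8, K10, R11, K12, K13, R14, K19 → +7.
Negative (D, E): D3, D4, D5, E7, E9, E16, D21 → −7.
The N-terminus (+1) and C-terminus (−1) cancel.
Net charge = (+7) + (−7) = 0.

0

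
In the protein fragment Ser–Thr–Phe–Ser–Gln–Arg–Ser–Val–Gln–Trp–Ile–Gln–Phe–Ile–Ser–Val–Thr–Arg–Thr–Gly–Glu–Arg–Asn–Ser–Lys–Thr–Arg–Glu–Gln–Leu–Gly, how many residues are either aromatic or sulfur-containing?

3

Aromatic: F, W, Y. Sulfur-containing: C, M.
Aromatic residues here: Phe3, Trp10, Phe13 (3).
Sulfur-containing residues here: none (0).
The two groups share no amino acid, so total = 3 + 0 = 3.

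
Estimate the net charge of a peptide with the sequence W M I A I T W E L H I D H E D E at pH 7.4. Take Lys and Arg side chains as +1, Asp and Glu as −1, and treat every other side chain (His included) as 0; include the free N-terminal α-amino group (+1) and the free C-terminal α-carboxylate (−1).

Positive (K, R): none → +0.
Negative (D, E): E8, D12, E14, D15, E16 → −5.
The N-terminus (+1) and C-terminus (−1) cancel.
Net charge = (+0) + (−5) = −5.

-5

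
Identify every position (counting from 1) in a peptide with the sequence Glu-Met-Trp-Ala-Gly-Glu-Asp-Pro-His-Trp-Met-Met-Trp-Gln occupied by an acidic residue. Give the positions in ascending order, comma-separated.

1, 6, 7

Only D (aspartate) and E (glutamate) carry a side-chain carboxylic acid.
Matching residues: Glu1, Glu6, Asp7.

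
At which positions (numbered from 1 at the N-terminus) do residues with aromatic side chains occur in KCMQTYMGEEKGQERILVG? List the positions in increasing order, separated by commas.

6

F, W, and Y each carry an aromatic ring on the side chain.
Matching residues: Y6.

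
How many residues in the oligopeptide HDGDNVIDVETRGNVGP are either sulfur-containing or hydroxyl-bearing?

1

Sulfur-containing: C, M. Hydroxyl-bearing: S, T, Y.
Sulfur-containing residues here: none (0).
Hydroxyl-bearing residues here: T11 (1).
The two groups share no amino acid, so total = 0 + 1 = 1.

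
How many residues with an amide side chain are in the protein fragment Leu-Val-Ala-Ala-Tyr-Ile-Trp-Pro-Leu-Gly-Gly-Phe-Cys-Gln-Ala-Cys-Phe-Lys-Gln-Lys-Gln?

The amide-side-chain residues are Asn (N) and Gln (Q).
Matching residues: Gln14, Gln19, Gln21.

3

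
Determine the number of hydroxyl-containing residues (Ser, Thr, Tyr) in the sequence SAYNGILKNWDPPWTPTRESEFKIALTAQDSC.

7

Matching residues: S1, Y3, T15, T17, S20, T27, S31.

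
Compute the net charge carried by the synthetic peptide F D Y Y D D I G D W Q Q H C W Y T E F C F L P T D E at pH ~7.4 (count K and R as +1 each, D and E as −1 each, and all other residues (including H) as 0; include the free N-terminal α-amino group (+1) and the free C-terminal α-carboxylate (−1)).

Positive (K, R): none → +0.
Negative (D, E): D2, D5, D6, D9, E18, D25, E26 → −7.
The N-terminus (+1) and C-terminus (−1) cancel.
Net charge = (+0) + (−7) = −7.

-7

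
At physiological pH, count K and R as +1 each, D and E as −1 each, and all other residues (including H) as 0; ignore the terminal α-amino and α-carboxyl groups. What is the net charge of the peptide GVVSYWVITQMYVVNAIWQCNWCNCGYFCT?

0

Positive (K, R): none → +0.
Negative (D, E): none → −0.
Net charge = (+0) + (−0) = 0.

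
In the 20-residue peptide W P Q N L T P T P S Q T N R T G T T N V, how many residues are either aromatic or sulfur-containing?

1

Aromatic: F, W, Y. Sulfur-containing: C, M.
Aromatic residues here: W1 (1).
Sulfur-containing residues here: none (0).
The two groups share no amino acid, so total = 1 + 0 = 1.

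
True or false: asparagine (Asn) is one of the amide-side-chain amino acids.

True

Asparagine (N) and glutamine (Q) have uncharged amide side chains.
Asparagine is in this group.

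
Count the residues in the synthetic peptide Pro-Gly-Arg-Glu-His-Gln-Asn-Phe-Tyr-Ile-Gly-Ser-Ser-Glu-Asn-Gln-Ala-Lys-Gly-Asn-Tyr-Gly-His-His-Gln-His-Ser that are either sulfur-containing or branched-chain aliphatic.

Sulfur-containing: C, M. Branched-chain aliphatic: I, L, V.
Sulfur-containing residues here: none (0).
Branched-chain aliphatic residues here: Ile10 (1).
The two groups share no amino acid, so total = 0 + 1 = 1.

1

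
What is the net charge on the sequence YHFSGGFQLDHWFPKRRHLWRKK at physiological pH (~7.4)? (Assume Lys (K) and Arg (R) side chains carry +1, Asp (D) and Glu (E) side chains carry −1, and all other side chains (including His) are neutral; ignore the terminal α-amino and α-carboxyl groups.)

+5

Positive (K, R): K15, R16, R17, R21, K22, K23 → +6.
Negative (D, E): D10 → −1.
Net charge = (+6) + (−1) = +5.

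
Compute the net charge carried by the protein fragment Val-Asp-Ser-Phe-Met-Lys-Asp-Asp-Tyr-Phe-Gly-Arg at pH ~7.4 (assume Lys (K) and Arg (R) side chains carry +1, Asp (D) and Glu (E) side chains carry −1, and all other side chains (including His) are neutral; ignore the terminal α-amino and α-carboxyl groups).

-1

Positive (K, R): Lys6, Arg12 → +2.
Negative (D, E): Asp2, Asp7, Asp8 → −3.
Net charge = (+2) + (−3) = −1.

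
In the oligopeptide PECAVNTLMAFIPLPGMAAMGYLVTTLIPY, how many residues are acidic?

The acidic residues are Asp (D) and Glu (E), whose side chains end in a carboxylate group.
Matching residues: E2.

1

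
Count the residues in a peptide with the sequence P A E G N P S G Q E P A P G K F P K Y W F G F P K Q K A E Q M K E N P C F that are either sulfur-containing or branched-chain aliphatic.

Sulfur-containing: C, M. Branched-chain aliphatic: I, L, V.
Sulfur-containing residues here: M31, C36 (2).
Branched-chain aliphatic residues here: none (0).
The two groups share no amino acid, so total = 2 + 0 = 2.

2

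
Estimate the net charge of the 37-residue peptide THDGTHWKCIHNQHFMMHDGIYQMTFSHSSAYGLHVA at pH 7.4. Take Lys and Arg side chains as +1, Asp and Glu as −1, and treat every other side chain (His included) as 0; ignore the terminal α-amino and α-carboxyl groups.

Positive (K, R): K8 → +1.
Negative (D, E): D3, D19 → −2.
Net charge = (+1) + (−2) = −1.

-1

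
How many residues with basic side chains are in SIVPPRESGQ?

1

Lysine (K), arginine (R), and histidine (H) have basic, nitrogen-containing side chains.
Matching residues: R6.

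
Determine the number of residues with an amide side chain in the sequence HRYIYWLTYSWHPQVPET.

1

Only N (asparagine) and Q (glutamine) carry a side-chain carboxamide.
Matching residues: Q14.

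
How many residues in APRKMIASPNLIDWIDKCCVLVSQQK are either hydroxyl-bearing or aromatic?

3

Hydroxyl-bearing: S, T, Y. Aromatic: F, W, Y.
Hydroxyl-bearing residues here: S8, S23 (2).
Aromatic residues here: W14 (1).
(Y belongs to both groups, but none appear in this sequence.) Total = 2 + 1 = 3.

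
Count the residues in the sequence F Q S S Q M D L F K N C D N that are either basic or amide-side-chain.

Basic: H, K, R. Amide-side-chain: N, Q.
Basic residues here: K10 (1).
Amide-side-chain residues here: Q2, Q5, N11, N14 (4).
The two groups share no amino acid, so total = 1 + 4 = 5.

5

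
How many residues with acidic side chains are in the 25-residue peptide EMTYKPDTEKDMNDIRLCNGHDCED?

8

The acidic residues are Asp (D) and Glu (E), whose side chains end in a carboxylate group.
Matching residues: E1, D7, E9, D11, D14, D22, E24, D25.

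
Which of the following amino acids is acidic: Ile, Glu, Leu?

Glu

The acidic residues are Asp (D) and Glu (E), whose side chains end in a carboxylate group.
Of the listed options, only Glu belongs to this group.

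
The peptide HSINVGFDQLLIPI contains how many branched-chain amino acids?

V, L, and I make up the branched-chain aliphatic group.
Matching residues: I3, V5, L10, L11, I12, I14.

6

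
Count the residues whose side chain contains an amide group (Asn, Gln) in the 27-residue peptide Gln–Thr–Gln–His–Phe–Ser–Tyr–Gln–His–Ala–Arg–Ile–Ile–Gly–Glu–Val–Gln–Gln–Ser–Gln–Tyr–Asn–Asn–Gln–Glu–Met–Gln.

Matching residues: Gln1, Gln3, Gln8, Gln17, Gln18, Gln20, Asn22, Asn23, Gln24, Gln27.

10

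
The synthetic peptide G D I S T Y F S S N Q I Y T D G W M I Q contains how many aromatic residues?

The aromatic amino acids are Phe (F, benzyl), Trp (W, indole), and Tyr (Y, phenol).
Matching residues: Y6, F7, Y13, W17.

4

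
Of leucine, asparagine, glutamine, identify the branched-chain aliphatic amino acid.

Valine (V), leucine (L), and isoleucine (I) are the branched-chain amino acids.
Of the listed options, only leucine belongs to this group.

leucine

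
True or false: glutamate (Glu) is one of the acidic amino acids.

Aspartate (D) and glutamate (E) have carboxylic-acid side chains and are the acidic amino acids.
Glutamate is in this group.

True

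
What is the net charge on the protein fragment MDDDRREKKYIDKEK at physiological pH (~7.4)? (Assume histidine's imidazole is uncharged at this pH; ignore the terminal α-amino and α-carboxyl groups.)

Near pH 7.4, K and R contribute +1 each, D and E contribute −1 each, and every other side chain (His included, as stated) is uncharged.
Positive (K, R): R5, R6, K8, K9, K13, K15 → +6.
Negative (D, E): D2, D3, D4, E7, D12, E14 → −6.
Net charge = (+6) + (−6) = 0.

0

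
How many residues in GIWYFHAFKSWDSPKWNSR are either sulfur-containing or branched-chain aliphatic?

Sulfur-containing: C, M. Branched-chain aliphatic: I, L, V.
Sulfur-containing residues here: none (0).
Branched-chain aliphatic residues here: I2 (1).
The two groups share no amino acid, so total = 0 + 1 = 1.

1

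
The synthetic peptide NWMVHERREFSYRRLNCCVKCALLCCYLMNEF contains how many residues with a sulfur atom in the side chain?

The sulfur-bearing residues are cysteine (–SH) and methionine (–S–CH₃).
Matching residues: M3, C17, C18, C21, C25, C26, M29.

7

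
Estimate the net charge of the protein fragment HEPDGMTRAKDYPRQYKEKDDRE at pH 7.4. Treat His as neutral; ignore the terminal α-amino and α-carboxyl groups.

-1

The side chains ionized at physiological pH are Lys/Arg (+1) and Asp/Glu (−1); with His treated as neutral, nothing else contributes.
Positive (K, R): R8, K10, R14, K17, K19, R22 → +6.
Negative (D, E): E2, D4, D11, E18, D20, D21, E23 → −7.
Net charge = (+6) + (−7) = −1.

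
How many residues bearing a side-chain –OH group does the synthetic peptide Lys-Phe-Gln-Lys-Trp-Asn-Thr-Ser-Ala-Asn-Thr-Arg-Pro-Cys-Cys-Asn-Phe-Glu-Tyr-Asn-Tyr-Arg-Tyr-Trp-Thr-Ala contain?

Serine (S), threonine (T), and tyrosine (Y) each carry a hydroxyl group on the side chain.
Matching residues: Thr7, Ser8, Thr11, Tyr19, Tyr21, Tyr23, Thr25.

7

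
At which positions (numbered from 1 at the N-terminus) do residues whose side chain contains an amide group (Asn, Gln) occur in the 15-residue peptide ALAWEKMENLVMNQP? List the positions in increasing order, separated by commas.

Matching residues: N9, N13, Q14.

9, 13, 14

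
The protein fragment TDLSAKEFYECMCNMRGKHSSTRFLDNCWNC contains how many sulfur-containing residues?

The sulfur-bearing residues are cysteine (–SH) and methionine (–S–CH₃).
Matching residues: C11, M12, C13, M15, C28, C31.

6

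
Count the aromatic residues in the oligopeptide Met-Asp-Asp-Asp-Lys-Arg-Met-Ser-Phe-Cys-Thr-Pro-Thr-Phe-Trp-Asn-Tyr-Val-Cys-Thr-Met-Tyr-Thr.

5

F, W, and Y each carry an aromatic ring on the side chain.
Matching residues: Phe9, Phe14, Trp15, Tyr17, Tyr22.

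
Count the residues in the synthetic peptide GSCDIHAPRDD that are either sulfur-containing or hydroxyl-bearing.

2

Sulfur-containing: C, M. Hydroxyl-bearing: S, T, Y.
Sulfur-containing residues here: C3 (1).
Hydroxyl-bearing residues here: S2 (1).
The two groups share no amino acid, so total = 1 + 1 = 2.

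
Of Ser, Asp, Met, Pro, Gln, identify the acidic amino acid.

Asp

Aspartate (D) and glutamate (E) have carboxylic-acid side chains and are the acidic amino acids.
Of the listed options, only Asp belongs to this group.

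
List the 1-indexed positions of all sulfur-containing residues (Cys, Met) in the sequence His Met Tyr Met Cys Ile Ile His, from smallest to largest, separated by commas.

2, 4, 5

Matching residues: Met2, Met4, Cys5.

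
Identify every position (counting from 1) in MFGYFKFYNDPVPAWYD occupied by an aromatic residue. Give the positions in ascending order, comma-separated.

Phenylalanine (F), tryptophan (W), and tyrosine (Y) have aromatic ring side chains.
Matching residues: F2, Y4, F5, F7, Y8, W15, Y16.

2, 4, 5, 7, 8, 15, 16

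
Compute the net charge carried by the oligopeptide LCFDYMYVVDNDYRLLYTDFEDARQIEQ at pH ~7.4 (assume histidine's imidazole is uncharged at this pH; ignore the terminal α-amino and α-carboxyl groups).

-5

At pH ~7.4 the Lys and Arg side chains are protonated (+1), the Asp and Glu side chains are deprotonated (−1), and with His taken as neutral all other side chains carry no charge.
Positive (K, R): R14, R24 → +2.
Negative (D, E): D4, D10, D12, D19, E21, D22, E27 → −7.
Net charge = (+2) + (−7) = −5.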